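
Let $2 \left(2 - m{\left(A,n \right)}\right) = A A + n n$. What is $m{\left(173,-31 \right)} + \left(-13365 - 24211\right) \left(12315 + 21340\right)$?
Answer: $-1264635723$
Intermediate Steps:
$m{\left(A,n \right)} = 2 - \frac{A^{2}}{2} - \frac{n^{2}}{2}$ ($m{\left(A,n \right)} = 2 - \frac{A A + n n}{2} = 2 - \frac{A^{2} + n^{2}}{2} = 2 - \left(\frac{A^{2}}{2} + \frac{n^{2}}{2}\right) = 2 - \frac{A^{2}}{2} - \frac{n^{2}}{2}$)
$m{\left(173,-31 \right)} + \left(-13365 - 24211\right) \left(12315 + 21340\right) = \left(2 - \frac{173^{2}}{2} - \frac{\left(-31\right)^{2}}{2}\right) + \left(-13365 - 24211\right) \left(12315 + 21340\right) = \left(2 - \frac{29929}{2} - \frac{961}{2}\right) - 1264620280 = -15443 - 1264620280 = -1264635723$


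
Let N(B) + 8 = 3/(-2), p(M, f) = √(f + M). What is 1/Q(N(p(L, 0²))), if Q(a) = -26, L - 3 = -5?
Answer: -1/26 ≈ -0.038462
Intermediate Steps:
L = -2 (L = 3 - 5 = -2)
p(M, f) = √(M + f)
N(B) = -19/2 (N(B) = -8 + 3/(-2) = -8 + 3*(-½) = -8 - 3/2 = -19/2)
1/Q(N(p(L, 0²))) = 1/(-26) = -1/26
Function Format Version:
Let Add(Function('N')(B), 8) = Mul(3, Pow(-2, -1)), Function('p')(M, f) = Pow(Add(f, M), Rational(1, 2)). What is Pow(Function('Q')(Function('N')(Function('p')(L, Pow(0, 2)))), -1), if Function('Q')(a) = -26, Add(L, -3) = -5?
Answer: Rational(-1, 26) ≈ -0.038462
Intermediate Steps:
L = -2 (L = Add(3, -5) = -2)
Function('p')(M, f) = Pow(Add(M, f), Rational(1, 2))
Function('N')(B) = Rational(-19, 2) (Function('N')(B) = Add(-8, Mul(3, Pow(-2, -1))) = Add(-8, Mul(3, Rational(-1, 2))) = Add(-8, Rational(-3, 2)) = Rational(-19, 2))
Pow(Function('Q')(Function('N')(Function('p')(L, Pow(0, 2)))), -1) = Pow(-26, -1) = Rational(-1, 26)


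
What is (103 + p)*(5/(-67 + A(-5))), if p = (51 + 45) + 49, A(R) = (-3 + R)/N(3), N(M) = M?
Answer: -3720/209 ≈ -17.799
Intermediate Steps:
A(R) = -1 + R/3 (A(R) = (-3 + R)/3 = (-3 + R)*(⅓) = -1 + R/3)
p = 145 (p = 96 + 49 = 145)
(103 + p)*(5/(-67 + A(-5))) = (103 + 145)*(5/(-67 + (-1 + (⅓)*(-5)))) = 248*(5/(-67 + (-1 - 5/3))) = 248*(5/(-67 - 8/3)) = 248*(5/(-209/3)) = 248*(5*(-3/209)) = 248*(-15/209) = -3720/209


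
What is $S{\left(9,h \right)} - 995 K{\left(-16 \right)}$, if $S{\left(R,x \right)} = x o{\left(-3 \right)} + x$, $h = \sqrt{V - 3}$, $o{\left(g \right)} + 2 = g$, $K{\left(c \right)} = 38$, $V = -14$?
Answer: $-37810 - 4 i \sqrt{17} \approx -37810.0 - 16.492 i$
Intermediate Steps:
$o{\left(g \right)} = -2 + g$
$h = i \sqrt{17}$ ($h = \sqrt{-14 - 3} = \sqrt{-17} = i \sqrt{17} \approx 4.1231 i$)
$S{\left(R,x \right)} = - 4 x$ ($S{\left(R,x \right)} = x \left(-2 - 3\right) + x = x \left(-5\right) + x = - 5 x + x = - 4 x$)
$S{\left(9,h \right)} - 995 K{\left(-16 \right)} = - 4 i \sqrt{17} - 37810 = -37810 - 4 i \sqrt{17}$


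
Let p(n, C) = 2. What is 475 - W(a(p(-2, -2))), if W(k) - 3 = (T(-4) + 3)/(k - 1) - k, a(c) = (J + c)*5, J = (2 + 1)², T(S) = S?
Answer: 28459/54 ≈ 527.02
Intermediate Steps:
J = 9 (J = 3² = 9)
a(c) = 45 + 5*c (a(c) = (9 + c)*5 = 45 + 5*c)
W(k) = 3 - k - 1/(-1 + k) (W(k) = 3 + ((-4 + 3)/(k - 1) - k) = 3 + (-1/(-1 + k) - k) = 3 + (-k - 1/(-1 + k)) = 3 - k - 1/(-1 + k))
475 - W(a(p(-2, -2))) = 475 - (-4 - (45 + 5*2)² + 4*(45 + 5*2))/(-1 + (45 + 5*2)) = 475 - (-4 - (45 + 10)² + 4*(45 + 10))/(-1 + (45 + 10)) = 475 - (-4 - 1*55² + 4*55)/(-1 + 55) = 475 - (-4 - 1*3025 + 220)/54 = 475 - (-4 - 3025 + 220)/54 = 475 - (-2809)/54 = 475 - 1*(-2809/54) = 475 + 2809/54 = 28459/54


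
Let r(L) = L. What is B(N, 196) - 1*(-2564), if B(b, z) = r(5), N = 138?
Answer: 2569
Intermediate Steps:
B(b, z) = 5
B(N, 196) - 1*(-2564) = 5 - 1*(-2564) = 5 + 2564 = 2569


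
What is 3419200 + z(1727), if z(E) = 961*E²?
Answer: 2869629569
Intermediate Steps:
3419200 + z(1727) = 3419200 + 961*1727² = 3419200 + 961*2982529 = 3419200 + 2866210369 = 2869629569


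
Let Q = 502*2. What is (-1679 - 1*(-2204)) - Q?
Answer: -479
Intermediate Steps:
Q = 1004
(-1679 - 1*(-2204)) - Q = (-1679 - 1*(-2204)) - 1*1004 = (-1679 + 2204) - 1004 = 525 - 1004 = -479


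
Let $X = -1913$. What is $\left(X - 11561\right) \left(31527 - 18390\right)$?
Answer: $-177007938$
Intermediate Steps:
$\left(X - 11561\right) \left(31527 - 18390\right) = \left(-1913 - 11561\right) \left(31527 - 18390\right) = \left(-13474\right) 13137 = -177007938$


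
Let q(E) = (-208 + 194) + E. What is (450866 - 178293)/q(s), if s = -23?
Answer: -272573/37 ≈ -7366.8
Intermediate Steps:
q(E) = -14 + E
(450866 - 178293)/q(s) = (450866 - 178293)/(-14 - 23) = 272573/(-37) = 272573*(-1/37) = -272573/37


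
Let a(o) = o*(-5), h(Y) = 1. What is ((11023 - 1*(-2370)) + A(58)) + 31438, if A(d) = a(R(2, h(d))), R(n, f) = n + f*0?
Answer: 44821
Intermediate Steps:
R(n, f) = n (R(n, f) = n + 0 = n)
a(o) = -5*o
A(d) = -10 (A(d) = -5*2 = -10)
((11023 - 1*(-2370)) + A(58)) + 31438 = ((11023 - 1*(-2370)) - 10) + 31438 = ((11023 + 2370) - 10) + 31438 = (13393 - 10) + 31438 = 13383 + 31438 = 44821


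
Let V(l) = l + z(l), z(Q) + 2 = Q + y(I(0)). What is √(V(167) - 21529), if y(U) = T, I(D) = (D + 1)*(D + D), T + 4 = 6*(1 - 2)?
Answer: I*√21207 ≈ 145.63*I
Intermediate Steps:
T = -10 (T = -4 + 6*(1 - 2) = -4 + 6*(-1) = -4 - 6 = -10)
I(D) = 2*D*(1 + D) (I(D) = (1 + D)*(2*D) = 2*D*(1 + D))
y(U) = -10
z(Q) = -12 + Q (z(Q) = -2 + (Q - 10) = -2 + (-10 + Q) = -12 + Q)
V(l) = -12 + 2*l (V(l) = l + (-12 + l) = -12 + 2*l)
√(V(167) - 21529) = √((-12 + 2*167) - 21529) = √((-12 + 334) - 21529) = √(322 - 21529) = √(-21207) = I*√21207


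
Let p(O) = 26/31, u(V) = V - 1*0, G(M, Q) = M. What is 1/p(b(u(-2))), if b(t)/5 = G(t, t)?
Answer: 31/26 ≈ 1.1923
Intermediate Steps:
u(V) = V (u(V) = V + 0 = V)
b(t) = 5*t
p(O) = 26/31 (p(O) = 26*(1/31) = 26/31)
1/p(b(u(-2))) = 1/(26/31) = 31/26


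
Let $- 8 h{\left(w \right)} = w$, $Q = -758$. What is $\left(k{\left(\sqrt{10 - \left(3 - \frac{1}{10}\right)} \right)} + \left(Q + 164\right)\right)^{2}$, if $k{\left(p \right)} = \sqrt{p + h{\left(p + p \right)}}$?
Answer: $\frac{\left(11880 - 2^{\frac{3}{4}} \sqrt{3} \sqrt[4]{8875}\right)^{2}}{400} \approx 3.5116 \cdot 10^{5}$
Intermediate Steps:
$h{\left(w \right)} = - \frac{w}{8}$
$k{\left(p \right)} = \frac{\sqrt{3} \sqrt{p}}{2}$ ($k{\left(p \right)} = \sqrt{p - \frac{p + p}{8}} = \sqrt{p - \frac{2 p}{8}} = \sqrt{p - \frac{p}{4}} = \sqrt{\frac{3 p}{4}} = \frac{\sqrt{3} \sqrt{p}}{2}$)
$\left(k{\left(\sqrt{10 - \left(3 - \frac{1}{10}\right)} \right)} + \left(Q + 164\right)\right)^{2} = \left(\frac{\sqrt{3} \sqrt{\sqrt{10 - \left(3 - \frac{1}{10}\right)}}}{2} + \left(-758 + 164\right)\right)^{2} = \left(\frac{\sqrt{3} \sqrt{\sqrt{10 + \left(\frac{1}{10} - 3\right)}}}{2} - 594\right)^{2} = \left(\frac{\sqrt{3} \sqrt{\sqrt{10 - \frac{29}{10}}}}{2} - 594\right)^{2} = \left(\frac{\sqrt{3} \sqrt{\sqrt{\frac{71}{10}}}}{2} - 594\right)^{2} = \left(\frac{\sqrt{3} \sqrt{\frac{\sqrt{710}}{10}}}{2} - 594\right)^{2} = \left(\frac{\sqrt{3} \frac{10^{\frac{3}{4}} \sqrt[4]{71}}{10}}{2} - 594\right)^{2} = \left(\frac{\sqrt{3} \cdot 10^{\frac{3}{4}} \sqrt[4]{71}}{20} - 594\right)^{2} = \left(-594 + \frac{\sqrt{3} \cdot 10^{\frac{3}{4}} \sqrt[4]{71}}{20}\right)^{2}$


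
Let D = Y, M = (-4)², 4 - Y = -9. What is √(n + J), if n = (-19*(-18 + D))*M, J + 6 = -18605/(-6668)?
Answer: 3*√1873329591/3334 ≈ 38.946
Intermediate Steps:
Y = 13 (Y = 4 - 1*(-9) = 4 + 9 = 13)
M = 16
D = 13
J = -21403/6668 (J = -6 - 18605/(-6668) = -6 - 18605*(-1/6668) = -6 + 18605/6668 = -21403/6668 ≈ -3.2098)
n = 1520 (n = -19*(-18 + 13)*16 = -19*(-5)*16 = 95*16 = 1520)
√(n + J) = √(1520 - 21403/6668) = √(10113957/6668) = 3*√1873329591/3334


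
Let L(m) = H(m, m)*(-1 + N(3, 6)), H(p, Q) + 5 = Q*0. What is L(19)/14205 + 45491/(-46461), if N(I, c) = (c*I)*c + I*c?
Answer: -15005284/14666189 ≈ -1.0231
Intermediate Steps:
H(p, Q) = -5 (H(p, Q) = -5 + Q*0 = -5 + 0 = -5)
N(I, c) = I*c + I*c² (N(I, c) = (I*c)*c + I*c = I*c² + I*c = I*c + I*c²)
L(m) = -625 (L(m) = -5*(-1 + 3*6*(1 + 6)) = -5*(-1 + 3*6*7) = -5*(-1 + 126) = -5*125 = -625)
L(19)/14205 + 45491/(-46461) = -625/14205 + 45491/(-46461) = -625*1/14205 + 45491*(-1/46461) = -125/2841 - 45491/46461 = -15005284/14666189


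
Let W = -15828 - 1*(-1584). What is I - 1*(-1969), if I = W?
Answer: -12275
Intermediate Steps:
W = -14244 (W = -15828 + 1584 = -14244)
I = -14244
I - 1*(-1969) = -14244 - 1*(-1969) = -14244 + 1969 = -12275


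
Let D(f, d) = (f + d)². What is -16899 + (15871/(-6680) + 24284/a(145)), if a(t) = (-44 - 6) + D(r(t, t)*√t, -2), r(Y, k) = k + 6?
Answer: -1234036317878646766991/73013987832533080 + 14667536*√145/10930237699481 ≈ -16901.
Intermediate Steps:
r(Y, k) = 6 + k
D(f, d) = (d + f)²
a(t) = -50 + (-2 + √t*(6 + t))² (a(t) = (-44 - 6) + (-2 + (6 + t)*√t)² = -50 + (-2 + √t*(6 + t))²)
-16899 + (15871/(-6680) + 24284/a(145)) = -16899 + (15871/(-6680) + 24284/(-50 + (-2 + √145*(6 + 145))²)) = -16899 + (15871*(-1/6680) + 24284/(-50 + (-2 + √145*151)²)) = -16899 + (-15871/6680 + 24284/(-50 + (-2 + 151*√145)²)) = -112901191/6680 + 24284/(-50 + (-2 + 151*√145)²)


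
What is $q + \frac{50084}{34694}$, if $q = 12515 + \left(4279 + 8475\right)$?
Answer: $\frac{23071915}{913} \approx 25270.0$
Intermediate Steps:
$q = 25269$ ($q = 12515 + 12754 = 25269$)
$q + \frac{50084}{34694} = 25269 + \frac{50084}{34694} = 25269 + 50084 \cdot \frac{1}{34694} = 25269 + \frac{1318}{913} = \frac{23071915}{913}$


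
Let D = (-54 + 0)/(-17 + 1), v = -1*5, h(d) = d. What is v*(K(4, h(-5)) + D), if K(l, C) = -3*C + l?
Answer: -895/8 ≈ -111.88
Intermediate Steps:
v = -5
K(l, C) = l - 3*C
D = 27/8 (D = -54/(-16) = -54*(-1/16) = 27/8 ≈ 3.3750)
v*(K(4, h(-5)) + D) = -5*((4 - 3*(-5)) + 27/8) = -5*((4 + 15) + 27/8) = -5*(19 + 27/8) = -5*179/8 = -895/8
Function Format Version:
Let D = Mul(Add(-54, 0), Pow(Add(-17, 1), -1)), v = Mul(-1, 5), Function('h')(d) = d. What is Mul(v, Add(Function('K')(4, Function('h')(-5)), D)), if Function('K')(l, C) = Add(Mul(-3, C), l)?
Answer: Rational(-895, 8) ≈ -111.88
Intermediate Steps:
v = -5
Function('K')(l, C) = Add(l, Mul(-3, C))
D = Rational(27, 8) (D = Mul(-54, Pow(-16, -1)) = Mul(-54, Rational(-1, 16)) = Rational(27, 8) ≈ 3.3750)
Mul(v, Add(Function('K')(4, Function('h')(-5)), D)) = Mul(-5, Add(Add(4, Mul(-3, -5)), Rational(27, 8))) = Mul(-5, Add(Add(4, 15), Rational(27, 8))) = Mul(-5, Add(19, Rational(27, 8))) = Mul(-5, Rational(179, 8)) = Rational(-895, 8)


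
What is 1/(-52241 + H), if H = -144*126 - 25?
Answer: -1/70410 ≈ -1.4203e-5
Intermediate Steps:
H = -18169 (H = -18144 - 25 = -18169)
1/(-52241 + H) = 1/(-52241 - 18169) = 1/(-70410) = -1/70410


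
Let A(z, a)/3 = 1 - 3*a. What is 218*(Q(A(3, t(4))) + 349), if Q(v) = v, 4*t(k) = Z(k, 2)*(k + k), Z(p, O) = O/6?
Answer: 75428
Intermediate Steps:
Z(p, O) = O/6 (Z(p, O) = O*(⅙) = O/6)
t(k) = k/6 (t(k) = (((⅙)*2)*(k + k))/4 = ((2*k)/3)/4 = (2*k/3)/4 = k/6)
A(z, a) = 3 - 9*a (A(z, a) = 3*(1 - 3*a) = 3 - 9*a)
218*(Q(A(3, t(4))) + 349) = 218*((3 - 3*4/2) + 349) = 218*((3 - 9*⅔) + 349) = 218*((3 - 6) + 349) = 218*(-3 + 349) = 218*346 = 75428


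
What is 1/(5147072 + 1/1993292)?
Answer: 1993292/10259617441025 ≈ 1.9429e-7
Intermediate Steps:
1/(5147072 + 1/1993292) = 1/(10259617441025/1993292) = 1993292/10259617441025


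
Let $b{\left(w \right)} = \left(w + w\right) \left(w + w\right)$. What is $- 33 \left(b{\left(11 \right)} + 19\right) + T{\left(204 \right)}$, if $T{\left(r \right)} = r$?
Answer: $-16395$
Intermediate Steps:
$b{\left(w \right)} = 4 w^{2}$ ($b{\left(w \right)} = 2 w 2 w = 4 w^{2}$)
$- 33 \left(b{\left(11 \right)} + 19\right) + T{\left(204 \right)} = - 33 \left(4 \cdot 11^{2} + 19\right) + 204 = - 33 \left(4 \cdot 121 + 19\right) + 204 = - 33 \left(484 + 19\right) + 204 = \left(-33\right) 503 + 204 = -16599 + 204 = -16395$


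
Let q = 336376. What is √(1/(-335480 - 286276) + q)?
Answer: √401346945013345/34542 ≈ 579.98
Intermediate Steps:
√(1/(-335480 - 286276) + q) = √(1/(-335480 - 286276) + 336376) = √(1/(-621756) + 336376) = √(-1/621756 + 336376) = √(209143796255/621756) = √401346945013345/34542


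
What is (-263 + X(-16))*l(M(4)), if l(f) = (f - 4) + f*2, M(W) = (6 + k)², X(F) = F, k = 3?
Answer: -66681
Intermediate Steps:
M(W) = 81 (M(W) = (6 + 3)² = 9² = 81)
l(f) = -4 + 3*f (l(f) = (-4 + f) + 2*f = -4 + 3*f)
(-263 + X(-16))*l(M(4)) = (-263 - 16)*(-4 + 3*81) = -279*(-4 + 243) = -279*239 = -66681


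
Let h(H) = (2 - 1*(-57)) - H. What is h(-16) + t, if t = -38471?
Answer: -38396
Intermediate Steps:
h(H) = 59 - H (h(H) = (2 + 57) - H = 59 - H)
h(-16) + t = (59 - 1*(-16)) - 38471 = (59 + 16) - 38471 = 75 - 38471 = -38396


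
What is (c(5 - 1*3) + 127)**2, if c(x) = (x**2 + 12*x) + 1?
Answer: 24336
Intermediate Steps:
c(x) = 1 + x**2 + 12*x
(c(5 - 1*3) + 127)**2 = ((1 + (5 - 1*3)**2 + 12*(5 - 1*3)) + 127)**2 = ((1 + (5 - 3)**2 + 12*(5 - 3)) + 127)**2 = ((1 + 2**2 + 12*2) + 127)**2 = ((1 + 4 + 24) + 127)**2 = (29 + 127)**2 = 156**2 = 24336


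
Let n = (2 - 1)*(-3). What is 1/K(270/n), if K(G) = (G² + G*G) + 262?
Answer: 1/16462 ≈ 6.0746e-5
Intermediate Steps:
n = -3 (n = 1*(-3) = -3)
K(G) = 262 + 2*G² (K(G) = (G² + G²) + 262 = 2*G² + 262 = 262 + 2*G²)
1/K(270/n) = 1/(262 + 2*(270/(-3))²) = 1/(262 + 2*(270*(-⅓))²) = 1/(262 + 2*(-90)²) = 1/(262 + 2*8100) = 1/(262 + 16200) = 1/16462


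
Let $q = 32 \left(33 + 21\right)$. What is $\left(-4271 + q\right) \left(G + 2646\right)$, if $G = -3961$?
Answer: $3344045$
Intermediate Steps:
$q = 1728$ ($q = 32 \cdot 54 = 1728$)
$\left(-4271 + q\right) \left(G + 2646\right) = \left(-4271 + 1728\right) \left(-3961 + 2646\right) = \left(-2543\right) \left(-1315\right) = 3344045$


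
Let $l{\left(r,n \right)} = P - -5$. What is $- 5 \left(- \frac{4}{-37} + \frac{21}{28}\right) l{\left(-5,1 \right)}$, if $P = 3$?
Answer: $- \frac{1270}{37} \approx -34.324$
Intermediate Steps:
$l{\left(r,n \right)} = 8$ ($l{\left(r,n \right)} = 3 - -5 = 3 + 5 = 8$)
$- 5 \left(- \frac{4}{-37} + \frac{21}{28}\right) l{\left(-5,1 \right)} = - 5 \left(- \frac{4}{-37} + \frac{21}{28}\right) 8 = - 5 \left(\left(-4\right) \left(- \frac{1}{37}\right) + 21 \cdot \frac{1}{28}\right) 8 = - 5 \left(\frac{4}{37} + \frac{3}{4}\right) 8 = \left(-5\right) \frac{127}{148} \cdot 8 = \left(- \frac{635}{148}\right) 8 = - \frac{1270}{37}$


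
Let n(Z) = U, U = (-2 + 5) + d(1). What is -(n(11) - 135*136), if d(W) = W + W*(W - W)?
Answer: 18356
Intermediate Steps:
d(W) = W (d(W) = W + W*0 = W + 0 = W)
U = 4 (U = (-2 + 5) + 1 = 3 + 1 = 4)
n(Z) = 4
-(n(11) - 135*136) = -(4 - 135*136) = -(4 - 18360) = -1*(-18356) = 18356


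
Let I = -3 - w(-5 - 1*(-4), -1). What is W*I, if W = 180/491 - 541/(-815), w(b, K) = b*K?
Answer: -1649324/400165 ≈ -4.1216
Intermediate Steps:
w(b, K) = K*b
I = -4 (I = -3 - (-1)*(-5 - 1*(-4)) = -3 - (-1)*(-5 + 4) = -3 - (-1)*(-1) = -3 - 1*1 = -3 - 1 = -4)
W = 412331/400165 (W = 180*(1/491) - 541*(-1/815) = 180/491 + 541/815 = 412331/400165 ≈ 1.0304)
W*I = (412331/400165)*(-4) = -1649324/400165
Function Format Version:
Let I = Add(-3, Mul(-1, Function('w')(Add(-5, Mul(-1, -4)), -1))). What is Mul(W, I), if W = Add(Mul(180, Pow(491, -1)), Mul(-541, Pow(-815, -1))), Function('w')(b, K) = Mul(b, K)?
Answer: Rational(-1649324, 400165) ≈ -4.1216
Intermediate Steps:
Function('w')(b, K) = Mul(K, b)
I = -4 (I = Add(-3, Mul(-1, Mul(-1, Add(-5, Mul(-1, -4))))) = Add(-3, Mul(-1, Mul(-1, Add(-5, 4)))) = Add(-3, Mul(-1, Mul(-1, -1))) = Add(-3, Mul(-1, 1)) = Add(-3, -1) = -4)
W = Rational(412331, 400165) (W = Add(Mul(180, Rational(1, 491)), Mul(-541, Rational(-1, 815))) = Add(Rational(180, 491), Rational(541, 815)) = Rational(412331, 400165) ≈ 1.0304)
Mul(W, I) = Mul(Rational(412331, 400165), -4) = Rational(-1649324, 400165)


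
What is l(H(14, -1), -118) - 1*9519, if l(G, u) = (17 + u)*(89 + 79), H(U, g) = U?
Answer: -26487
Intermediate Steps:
l(G, u) = 2856 + 168*u (l(G, u) = (17 + u)*168 = 2856 + 168*u)
l(H(14, -1), -118) - 1*9519 = (2856 + 168*(-118)) - 1*9519 = (2856 - 19824) - 9519 = -16968 - 9519 = -26487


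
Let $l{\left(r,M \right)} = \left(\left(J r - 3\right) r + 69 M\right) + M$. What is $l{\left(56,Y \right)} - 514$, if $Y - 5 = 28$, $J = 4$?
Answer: $14172$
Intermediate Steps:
$Y = 33$ ($Y = 5 + 28 = 33$)
$l{\left(r,M \right)} = 70 M + r \left(-3 + 4 r\right)$ ($l{\left(r,M \right)} = \left(\left(4 r - 3\right) r + 69 M\right) + M = \left(\left(-3 + 4 r\right) r + 69 M\right) + M = \left(r \left(-3 + 4 r\right) + 69 M\right) + M = \left(69 M + r \left(-3 + 4 r\right)\right) + M = 70 M + r \left(-3 + 4 r\right)$)
$l{\left(56,Y \right)} - 514 = \left(\left(-3\right) 56 + 4 \cdot 56^{2} + 70 \cdot 33\right) - 514 = \left(-168 + 4 \cdot 3136 + 2310\right) - 514 = \left(-168 + 12544 + 2310\right) - 514 = 14686 - 514 = 14172$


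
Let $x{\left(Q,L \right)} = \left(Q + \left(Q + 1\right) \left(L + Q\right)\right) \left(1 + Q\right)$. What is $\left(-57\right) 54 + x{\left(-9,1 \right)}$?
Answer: $-3518$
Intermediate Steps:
$x{\left(Q,L \right)} = \left(1 + Q\right) \left(Q + \left(1 + Q\right) \left(L + Q\right)\right)$ ($x{\left(Q,L \right)} = \left(Q + \left(1 + Q\right) \left(L + Q\right)\right) \left(1 + Q\right) = \left(1 + Q\right) \left(Q + \left(1 + Q\right) \left(L + Q\right)\right)$)
$\left(-57\right) 54 + x{\left(-9,1 \right)} = \left(-57\right) 54 + \left(1 + \left(-9\right)^{3} + 2 \left(-9\right) + 3 \left(-9\right)^{2} + 1 \left(-9\right)^{2} + 2 \cdot 1 \left(-9\right)\right) = -3078 + \left(1 - 729 - 18 + 3 \cdot 81 + 1 \cdot 81 - 18\right) = -3078 + \left(1 - 729 - 18 + 243 + 81 - 18\right) = -3078 - 440 = -3518$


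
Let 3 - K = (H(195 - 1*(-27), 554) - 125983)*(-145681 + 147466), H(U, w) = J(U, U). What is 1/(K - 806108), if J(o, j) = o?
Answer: 1/223677280 ≈ 4.4707e-9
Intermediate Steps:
H(U, w) = U
K = 224483388 (K = 3 - ((195 - 1*(-27)) - 125983)*(-145681 + 147466) = 3 - ((195 + 27) - 125983)*1785 = 3 - (222 - 125983)*1785 = 3 - (-125761)*1785 = 3 - 1*(-224483385) = 3 + 224483385 = 224483388)
1/(K - 806108) = 1/(224483388 - 806108) = 1/223677280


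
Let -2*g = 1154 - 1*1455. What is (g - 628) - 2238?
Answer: -5431/2 ≈ -2715.5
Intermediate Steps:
g = 301/2 (g = -(1154 - 1*1455)/2 = -(1154 - 1455)/2 = -½*(-301) = 301/2 ≈ 150.50)
(g - 628) - 2238 = (301/2 - 628) - 2238 = -955/2 - 2238 = -5431/2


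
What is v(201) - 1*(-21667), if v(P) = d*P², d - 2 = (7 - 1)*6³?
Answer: 52462165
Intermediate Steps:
d = 1298 (d = 2 + (7 - 1)*6³ = 2 + 6*216 = 2 + 1296 = 1298)
v(P) = 1298*P²
v(201) - 1*(-21667) = 1298*201² - 1*(-21667) = 1298*40401 + 21667 = 52440498 + 21667 = 52462165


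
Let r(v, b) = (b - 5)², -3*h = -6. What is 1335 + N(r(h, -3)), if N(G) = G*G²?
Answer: 263479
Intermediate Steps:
h = 2 (h = -⅓*(-6) = 2)
r(v, b) = (-5 + b)²
N(G) = G³
1335 + N(r(h, -3)) = 1335 + ((-5 - 3)²)³ = 1335 + ((-8)²)³ = 1335 + 64³ = 1335 + 262144 = 263479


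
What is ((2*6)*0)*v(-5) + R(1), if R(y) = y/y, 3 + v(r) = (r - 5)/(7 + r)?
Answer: 1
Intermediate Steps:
v(r) = -3 + (-5 + r)/(7 + r) (v(r) = -3 + (r - 5)/(7 + r) = -3 + (-5 + r)/(7 + r))
R(y) = 1
((2*6)*0)*v(-5) + R(1) = ((2*6)*0)*(2*(-13 - 1*(-5))/(7 - 5)) + 1 = (12*0)*(2*(-13 + 5)/2) + 1 = 0*(2*(1/2)*(-8)) + 1 = 0*(-8) + 1 = 0 + 1 = 1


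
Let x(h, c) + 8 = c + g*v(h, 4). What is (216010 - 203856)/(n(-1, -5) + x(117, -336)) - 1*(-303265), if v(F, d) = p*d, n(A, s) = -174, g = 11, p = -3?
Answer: 98555048/325 ≈ 3.0325e+5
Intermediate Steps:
v(F, d) = -3*d
x(h, c) = -140 + c (x(h, c) = -8 + (c + 11*(-3*4)) = -8 + (c + 11*(-12)) = -8 + (c - 132) = -8 + (-132 + c) = -140 + c)
(216010 - 203856)/(n(-1, -5) + x(117, -336)) - 1*(-303265) = (216010 - 203856)/(-174 + (-140 - 336)) - 1*(-303265) = 12154/(-174 - 476) + 303265 = 12154/(-650) + 303265 = 12154*(-1/650) + 303265 = -6077/325 + 303265 = 98555048/325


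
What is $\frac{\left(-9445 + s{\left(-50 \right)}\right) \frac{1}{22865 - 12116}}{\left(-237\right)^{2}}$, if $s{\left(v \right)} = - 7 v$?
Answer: $- \frac{9095}{603760581} \approx -1.5064 \cdot 10^{-5}$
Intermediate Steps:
$\frac{\left(-9445 + s{\left(-50 \right)}\right) \frac{1}{22865 - 12116}}{\left(-237\right)^{2}} = \frac{\left(-9445 - -350\right) \frac{1}{22865 - 12116}}{\left(-237\right)^{2}} = \frac{\left(-9445 + 350\right) \frac{1}{10749}}{56169} = \left(-9095\right) \frac{1}{10749} \cdot \frac{1}{56169} = \left(- \frac{9095}{10749}\right) \frac{1}{56169} = - \frac{9095}{603760581}$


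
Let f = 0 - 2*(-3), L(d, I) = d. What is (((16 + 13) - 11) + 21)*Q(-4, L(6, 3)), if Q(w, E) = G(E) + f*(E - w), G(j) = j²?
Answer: 3744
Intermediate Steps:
f = 6 (f = 0 + 6 = 6)
Q(w, E) = E² - 6*w + 6*E (Q(w, E) = E² + 6*(E - w) = E² + (-6*w + 6*E) = E² - 6*w + 6*E)
(((16 + 13) - 11) + 21)*Q(-4, L(6, 3)) = (((16 + 13) - 11) + 21)*(6² - 6*(-4) + 6*6) = ((29 - 11) + 21)*(36 + 24 + 36) = (18 + 21)*96 = 39*96 = 3744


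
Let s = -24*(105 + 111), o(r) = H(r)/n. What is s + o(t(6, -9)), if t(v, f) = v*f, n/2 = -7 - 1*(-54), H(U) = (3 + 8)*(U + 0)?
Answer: -243945/47 ≈ -5190.3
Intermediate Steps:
H(U) = 11*U
n = 94 (n = 2*(-7 - 1*(-54)) = 2*(-7 + 54) = 2*47 = 94)
t(v, f) = f*v
o(r) = 11*r/94 (o(r) = (11*r)/94 = (11*r)*(1/94) = 11*r/94)
s = -5184 (s = -24*216 = -5184)
s + o(t(6, -9)) = -5184 + 11*(-9*6)/94 = -5184 + (11/94)*(-54) = -5184 - 297/47 = -243945/47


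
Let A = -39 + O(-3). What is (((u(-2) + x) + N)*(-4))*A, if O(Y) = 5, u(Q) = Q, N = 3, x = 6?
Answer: 952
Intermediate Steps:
A = -34 (A = -39 + 5 = -34)
(((u(-2) + x) + N)*(-4))*A = (((-2 + 6) + 3)*(-4))*(-34) = ((4 + 3)*(-4))*(-34) = (7*(-4))*(-34) = -28*(-34) = 952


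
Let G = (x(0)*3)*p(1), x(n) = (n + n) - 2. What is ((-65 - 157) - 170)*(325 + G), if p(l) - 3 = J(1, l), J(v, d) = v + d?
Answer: -115640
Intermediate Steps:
J(v, d) = d + v
p(l) = 4 + l (p(l) = 3 + (l + 1) = 3 + (1 + l) = 4 + l)
x(n) = -2 + 2*n (x(n) = 2*n - 2 = -2 + 2*n)
G = -30 (G = ((-2 + 2*0)*3)*(4 + 1) = ((-2 + 0)*3)*5 = -2*3*5 = -6*5 = -30)
((-65 - 157) - 170)*(325 + G) = ((-65 - 157) - 170)*(325 - 30) = (-222 - 170)*295 = -392*295 = -115640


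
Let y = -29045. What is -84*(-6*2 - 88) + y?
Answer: -20645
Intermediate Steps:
-84*(-6*2 - 88) + y = -84*(-6*2 - 88) - 29045 = -84*(-12 - 88) - 29045 = -84*(-100) - 29045 = 8400 - 29045 = -20645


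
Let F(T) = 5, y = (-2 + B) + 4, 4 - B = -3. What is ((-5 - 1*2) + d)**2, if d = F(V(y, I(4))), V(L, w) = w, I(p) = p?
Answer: 4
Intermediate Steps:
B = 7 (B = 4 - 1*(-3) = 4 + 3 = 7)
y = 9 (y = (-2 + 7) + 4 = 5 + 4 = 9)
d = 5
((-5 - 1*2) + d)**2 = ((-5 - 1*2) + 5)**2 = ((-5 - 2) + 5)**2 = (-7 + 5)**2 = (-2)**2 = 4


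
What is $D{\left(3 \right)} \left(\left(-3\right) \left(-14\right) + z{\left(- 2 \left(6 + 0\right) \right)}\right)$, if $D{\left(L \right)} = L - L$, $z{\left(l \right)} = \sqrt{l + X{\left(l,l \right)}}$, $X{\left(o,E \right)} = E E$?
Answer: $0$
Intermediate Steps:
$X{\left(o,E \right)} = E^{2}$
$z{\left(l \right)} = \sqrt{l + l^{2}}$
$D{\left(L \right)} = 0$
$D{\left(3 \right)} \left(\left(-3\right) \left(-14\right) + z{\left(- 2 \left(6 + 0\right) \right)}\right) = 0 \left(\left(-3\right) \left(-14\right) + \sqrt{- 2 \left(6 + 0\right) \left(1 - 2 \left(6 + 0\right)\right)}\right) = 0 \left(42 + \sqrt{\left(-2\right) 6 \left(1 - 12\right)}\right) = 0 \left(42 + \sqrt{- 12 \left(1 - 12\right)}\right) = 0 \left(42 + \sqrt{\left(-12\right) \left(-11\right)}\right) = 0 \left(42 + \sqrt{132}\right) = 0 \left(42 + 2 \sqrt{33}\right) = 0$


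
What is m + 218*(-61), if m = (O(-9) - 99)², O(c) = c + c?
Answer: 391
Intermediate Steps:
O(c) = 2*c
m = 13689 (m = (2*(-9) - 99)² = (-18 - 99)² = (-117)² = 13689)
m + 218*(-61) = 13689 + 218*(-61) = 13689 - 13298 = 391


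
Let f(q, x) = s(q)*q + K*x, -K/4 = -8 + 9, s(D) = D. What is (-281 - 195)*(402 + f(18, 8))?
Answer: -330344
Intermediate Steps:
K = -4 (K = -4*(-8 + 9) = -4*1 = -4)
f(q, x) = q² - 4*x (f(q, x) = q*q - 4*x = q² - 4*x)
(-281 - 195)*(402 + f(18, 8)) = (-281 - 195)*(402 + (18² - 4*8)) = -476*(402 + (324 - 32)) = -476*(402 + 292) = -476*694 = -330344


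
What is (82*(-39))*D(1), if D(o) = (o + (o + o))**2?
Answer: -28782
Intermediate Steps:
D(o) = 9*o**2 (D(o) = (o + 2*o)**2 = (3*o)**2 = 9*o**2)
(82*(-39))*D(1) = (82*(-39))*(9*1**2) = -28782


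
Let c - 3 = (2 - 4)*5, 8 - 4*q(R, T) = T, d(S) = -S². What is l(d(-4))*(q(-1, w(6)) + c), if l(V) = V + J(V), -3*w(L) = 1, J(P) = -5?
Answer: 413/4 ≈ 103.25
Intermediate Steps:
w(L) = -⅓ (w(L) = -⅓*1 = -⅓)
q(R, T) = 2 - T/4
l(V) = -5 + V (l(V) = V - 5 = -5 + V)
c = -7 (c = 3 + (2 - 4)*5 = 3 - 2*5 = 3 - 10 = -7)
l(d(-4))*(q(-1, w(6)) + c) = (-5 - 1*(-4)²)*((2 - ¼*(-⅓)) - 7) = (-5 - 1*16)*((2 + 1/12) - 7) = (-5 - 16)*(25/12 - 7) = -21*(-59/12) = 413/4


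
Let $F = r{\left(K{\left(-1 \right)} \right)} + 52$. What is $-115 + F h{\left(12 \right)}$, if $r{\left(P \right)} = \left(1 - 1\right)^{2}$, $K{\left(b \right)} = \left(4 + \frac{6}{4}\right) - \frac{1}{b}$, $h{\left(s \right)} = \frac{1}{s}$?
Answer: $- \frac{332}{3} \approx -110.67$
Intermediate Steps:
$K{\left(b \right)} = \frac{11}{2} - \frac{1}{b}$ ($K{\left(b \right)} = \left(4 + 6 \cdot \frac{1}{4}\right) - \frac{1}{b} = \left(4 + \frac{3}{2}\right) - \frac{1}{b} = \frac{11}{2} - \frac{1}{b}$)
$r{\left(P \right)} = 0$ ($r{\left(P \right)} = 0^{2} = 0$)
$F = 52$ ($F = 0 + 52 = 52$)
$-115 + F h{\left(12 \right)} = -115 + \frac{52}{12} = -115 + 52 \cdot \frac{1}{12} = -115 + \frac{13}{3} = - \frac{332}{3}$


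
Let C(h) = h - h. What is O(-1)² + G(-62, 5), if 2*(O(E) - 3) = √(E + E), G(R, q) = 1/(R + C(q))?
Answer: 263/31 + 3*I*√2 ≈ 8.4839 + 4.2426*I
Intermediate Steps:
C(h) = 0
G(R, q) = 1/R (G(R, q) = 1/(R + 0) = 1/R)
O(E) = 3 + √2*√E/2 (O(E) = 3 + √(E + E)/2 = 3 + √(2*E)/2 = 3 + (√2*√E)/2 = 3 + √2*√E/2)
O(-1)² + G(-62, 5) = (3 + √2*√(-1)/2)² + 1/(-62) = (3 + √2*I/2)² - 1/62 = (3 + I*√2/2)² - 1/62 = -1/62 + (3 + I*√2/2)²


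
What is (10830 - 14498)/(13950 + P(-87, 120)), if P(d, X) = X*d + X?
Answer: -1834/1815 ≈ -1.0105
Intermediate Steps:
P(d, X) = X + X*d
(10830 - 14498)/(13950 + P(-87, 120)) = (10830 - 14498)/(13950 + 120*(1 - 87)) = -3668/(13950 + 120*(-86)) = -3668/(13950 - 10320) = -3668/3630 = -3668*1/3630 = -1834/1815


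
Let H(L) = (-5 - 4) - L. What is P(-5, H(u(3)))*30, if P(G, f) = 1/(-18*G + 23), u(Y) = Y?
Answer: 30/113 ≈ 0.26549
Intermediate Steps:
H(L) = -9 - L
P(G, f) = 1/(23 - 18*G)
P(-5, H(u(3)))*30 = -1/(-23 + 18*(-5))*30 = -1/(-23 - 90)*30 = -1/(-113)*30 = -1*(-1/113)*30 = (1/113)*30 = 30/113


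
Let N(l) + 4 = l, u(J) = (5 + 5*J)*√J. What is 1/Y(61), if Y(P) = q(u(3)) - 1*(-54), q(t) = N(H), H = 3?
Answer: 1/53 ≈ 0.018868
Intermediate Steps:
u(J) = √J*(5 + 5*J)
N(l) = -4 + l
q(t) = -1 (q(t) = -4 + 3 = -1)
Y(P) = 53 (Y(P) = -1 - 1*(-54) = -1 + 54 = 53)
1/Y(61) = 1/53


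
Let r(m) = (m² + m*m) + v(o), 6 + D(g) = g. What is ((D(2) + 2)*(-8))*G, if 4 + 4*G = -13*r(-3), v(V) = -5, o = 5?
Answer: -692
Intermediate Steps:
D(g) = -6 + g
r(m) = -5 + 2*m² (r(m) = (m² + m*m) - 5 = (m² + m²) - 5 = 2*m² - 5 = -5 + 2*m²)
G = -173/4 (G = -1 + (-13*(-5 + 2*(-3)²))/4 = -1 + (-13*(-5 + 2*9))/4 = -1 + (-13*(-5 + 18))/4 = -1 + (-13*13)/4 = -1 + (¼)*(-169) = -1 - 169/4 = -173/4 ≈ -43.250)
((D(2) + 2)*(-8))*G = (((-6 + 2) + 2)*(-8))*(-173/4) = ((-4 + 2)*(-8))*(-173/4) = -2*(-8)*(-173/4) = 16*(-173/4) = -692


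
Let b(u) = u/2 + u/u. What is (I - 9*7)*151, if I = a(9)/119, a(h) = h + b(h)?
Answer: -2259715/238 ≈ -9494.6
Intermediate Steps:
b(u) = 1 + u/2 (b(u) = u*(½) + 1 = u/2 + 1 = 1 + u/2)
a(h) = 1 + 3*h/2 (a(h) = h + (1 + h/2) = 1 + 3*h/2)
I = 29/238 (I = (1 + (3/2)*9)/119 = (1 + 27/2)*(1/119) = (29/2)*(1/119) = 29/238 ≈ 0.12185)
(I - 9*7)*151 = (29/238 - 9*7)*151 = (29/238 - 63)*151 = -14965/238*151 = -2259715/238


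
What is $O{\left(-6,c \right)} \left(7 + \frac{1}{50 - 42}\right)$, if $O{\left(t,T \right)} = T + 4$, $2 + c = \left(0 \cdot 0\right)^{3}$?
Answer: $\frac{57}{4} \approx 14.25$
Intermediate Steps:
$c = -2$ ($c = -2 + \left(0 \cdot 0\right)^{3} = -2 + 0^{3} = -2 + 0 = -2$)
$O{\left(t,T \right)} = 4 + T$
$O{\left(-6,c \right)} \left(7 + \frac{1}{50 - 42}\right) = \left(4 - 2\right) \left(7 + \frac{1}{50 - 42}\right) = 2 \left(7 + \frac{1}{8}\right) = 2 \cdot \frac{57}{8} = \frac{57}{4}$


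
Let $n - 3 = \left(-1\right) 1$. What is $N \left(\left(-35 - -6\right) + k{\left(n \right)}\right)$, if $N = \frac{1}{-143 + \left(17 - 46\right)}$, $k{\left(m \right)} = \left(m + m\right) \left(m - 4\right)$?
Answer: $\frac{37}{172} \approx 0.21512$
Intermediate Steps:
$n = 2$ ($n = 3 - 1 = 2$)
$k{\left(m \right)} = 2 m \left(-4 + m\right)$
$N = - \frac{1}{172}$ ($N = \frac{1}{-143 + \left(17 - 46\right)} = \frac{1}{-143 - 29} = \frac{1}{-172} = - \frac{1}{172} \approx -0.005814$)
$N \left(\left(-35 - -6\right) + k{\left(n \right)}\right) = - \frac{\left(-35 - -6\right) + 2 \cdot 2 \left(-4 + 2\right)}{172} = - \frac{\left(-35 + 6\right) + 2 \cdot 2 \left(-2\right)}{172} = - \frac{-29 - 8}{172} = \left(- \frac{1}{172}\right) \left(-37\right) = \frac{37}{172}$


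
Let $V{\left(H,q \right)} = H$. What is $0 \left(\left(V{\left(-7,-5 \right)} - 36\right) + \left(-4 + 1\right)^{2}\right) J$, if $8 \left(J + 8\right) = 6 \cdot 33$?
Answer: $0$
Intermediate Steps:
$J = \frac{67}{4}$ ($J = -8 + \frac{6 \cdot 33}{8} = -8 + \frac{1}{8} \cdot 198 = -8 + \frac{99}{4} = \frac{67}{4} \approx 16.75$)
$0 \left(\left(V{\left(-7,-5 \right)} - 36\right) + \left(-4 + 1\right)^{2}\right) J = 0 \left(\left(-7 - 36\right) + \left(-4 + 1\right)^{2}\right) \frac{67}{4} = 0 \left(-43 + \left(-3\right)^{2}\right) \frac{67}{4} = 0 \left(-43 + 9\right) \frac{67}{4} = 0 \left(-34\right) \frac{67}{4} = 0 \cdot \frac{67}{4} = 0$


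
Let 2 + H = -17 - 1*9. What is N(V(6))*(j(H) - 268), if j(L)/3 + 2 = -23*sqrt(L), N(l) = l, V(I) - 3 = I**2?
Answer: -10686 - 5382*I*sqrt(7) ≈ -10686.0 - 14239.0*I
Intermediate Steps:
V(I) = 3 + I**2
H = -28 (H = -2 + (-17 - 1*9) = -2 + (-17 - 9) = -2 - 26 = -28)
j(L) = -6 - 69*sqrt(L) (j(L) = -6 + 3*(-23*sqrt(L)) = -6 - 69*sqrt(L))
N(V(6))*(j(H) - 268) = (3 + 6**2)*((-6 - 138*I*sqrt(7)) - 268) = (3 + 36)*((-6 - 138*I*sqrt(7)) - 268) = 39*((-6 - 138*I*sqrt(7)) - 268) = 39*(-274 - 138*I*sqrt(7)) = -10686 - 5382*I*sqrt(7)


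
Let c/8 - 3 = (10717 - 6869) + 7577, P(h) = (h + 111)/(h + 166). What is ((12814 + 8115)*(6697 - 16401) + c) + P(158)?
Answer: -65773163539/324 ≈ -2.0300e+8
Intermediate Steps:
P(h) = (111 + h)/(166 + h)
c = 91424 (c = 24 + 8*((10717 - 6869) + 7577) = 24 + 8*(3848 + 7577) = 24 + 8*11425 = 24 + 91400 = 91424)
((12814 + 8115)*(6697 - 16401) + c) + P(158) = ((12814 + 8115)*(6697 - 16401) + 91424) + (111 + 158)/(166 + 158) = (20929*(-9704) + 91424) + 269/324 = (-203095016 + 91424) + (1/324)*269 = -203003592 + 269/324 = -65773163539/324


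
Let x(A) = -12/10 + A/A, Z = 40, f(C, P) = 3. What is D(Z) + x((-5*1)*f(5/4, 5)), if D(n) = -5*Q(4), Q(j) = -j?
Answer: 99/5 ≈ 19.800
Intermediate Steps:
D(n) = 20 (D(n) = -(-5)*4 = -5*(-4) = 20)
x(A) = -⅕ (x(A) = -12*⅒ + 1 = -6/5 + 1 = -⅕)
D(Z) + x((-5*1)*f(5/4, 5)) = 20 - ⅕ = 99/5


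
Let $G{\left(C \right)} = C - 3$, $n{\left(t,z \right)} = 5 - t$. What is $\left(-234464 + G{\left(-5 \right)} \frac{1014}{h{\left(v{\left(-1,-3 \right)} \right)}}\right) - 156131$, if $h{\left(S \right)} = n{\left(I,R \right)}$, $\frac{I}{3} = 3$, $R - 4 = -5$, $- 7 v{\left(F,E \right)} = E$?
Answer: $-388567$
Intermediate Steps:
$v{\left(F,E \right)} = - \frac{E}{7}$
$R = -1$ ($R = 4 - 5 = -1$)
$I = 9$ ($I = 3 \cdot 3 = 9$)
$h{\left(S \right)} = -4$ ($h{\left(S \right)} = 5 - 9 = -4$)
$G{\left(C \right)} = -3 + C$
$\left(-234464 + G{\left(-5 \right)} \frac{1014}{h{\left(v{\left(-1,-3 \right)} \right)}}\right) - 156131 = \left(-234464 + \left(-3 - 5\right) \frac{1014}{-4}\right) - 156131 = \left(-234464 - 8 \cdot 1014 \left(- \frac{1}{4}\right)\right) - 156131 = \left(-234464 - -2028\right) - 156131 = \left(-234464 + 2028\right) - 156131 = -232436 - 156131 = -388567$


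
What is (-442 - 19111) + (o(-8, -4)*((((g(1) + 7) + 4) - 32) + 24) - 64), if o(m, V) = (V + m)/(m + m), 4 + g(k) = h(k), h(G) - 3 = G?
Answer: -78459/4 ≈ -19615.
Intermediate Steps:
h(G) = 3 + G
g(k) = -1 + k (g(k) = -4 + (3 + k) = -1 + k)
o(m, V) = (V + m)/(2*m) (o(m, V) = (V + m)/((2*m)) = (V + m)*(1/(2*m)) = (V + m)/(2*m))
(-442 - 19111) + (o(-8, -4)*((((g(1) + 7) + 4) - 32) + 24) - 64) = (-442 - 19111) + (((½)*(-4 - 8)/(-8))*(((((-1 + 1) + 7) + 4) - 32) + 24) - 64) = -19553 + (((½)*(-⅛)*(-12))*((((0 + 7) + 4) - 32) + 24) - 64) = -19553 + (3*(((7 + 4) - 32) + 24)/4 - 64) = -19553 + (3*((11 - 32) + 24)/4 - 64) = -19553 + (3*(-21 + 24)/4 - 64) = -19553 + ((¾)*3 - 64) = -19553 + (9/4 - 64) = -19553 - 247/4 = -78459/4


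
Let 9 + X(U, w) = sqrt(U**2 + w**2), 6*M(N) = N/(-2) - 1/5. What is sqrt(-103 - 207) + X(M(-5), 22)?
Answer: -9 + sqrt(1742929)/60 + I*sqrt(310) ≈ 13.003 + 17.607*I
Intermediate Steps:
M(N) = -1/30 - N/12 (M(N) = (N/(-2) - 1/5)/6 = (N*(-1/2) - 1*1/5)/6 = (-N/2 - 1/5)/6 = (-1/5 - N/2)/6 = -1/30 - N/12)
X(U, w) = -9 + sqrt(U**2 + w**2)
sqrt(-103 - 207) + X(M(-5), 22) = sqrt(-103 - 207) + (-9 + sqrt((-1/30 - 1/12*(-5))**2 + 22**2)) = sqrt(-310) + (-9 + sqrt((-1/30 + 5/12)**2 + 484)) = I*sqrt(310) + (-9 + sqrt((23/60)**2 + 484)) = I*sqrt(310) + (-9 + sqrt(529/3600 + 484)) = I*sqrt(310) + (-9 + sqrt(1742929/3600)) = I*sqrt(310) + (-9 + sqrt(1742929)/60) = -9 + sqrt(1742929)/60 + I*sqrt(310)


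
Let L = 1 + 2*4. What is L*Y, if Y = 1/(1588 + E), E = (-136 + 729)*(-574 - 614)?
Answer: -9/702896 ≈ -1.2804e-5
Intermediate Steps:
E = -704484 (E = 593*(-1188) = -704484)
L = 9 (L = 1 + 8 = 9)
Y = -1/702896 (Y = 1/(1588 - 704484) = 1/(-702896) = -1/702896 ≈ -1.4227e-6)
L*Y = 9*(-1/702896) = -9/702896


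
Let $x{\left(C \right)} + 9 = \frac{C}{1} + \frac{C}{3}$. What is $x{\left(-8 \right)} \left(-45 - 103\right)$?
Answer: $\frac{8732}{3} \approx 2910.7$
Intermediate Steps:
$x{\left(C \right)} = -9 + \frac{4 C}{3}$ ($x{\left(C \right)} = -9 + \left(\frac{C}{1} + \frac{C}{3}\right) = -9 + \left(C 1 + C \frac{1}{3}\right) = -9 + \left(C + \frac{C}{3}\right) = -9 + \frac{4 C}{3}$)
$x{\left(-8 \right)} \left(-45 - 103\right) = \left(-9 + \frac{4}{3} \left(-8\right)\right) \left(-45 - 103\right) = \left(-9 - \frac{32}{3}\right) \left(-148\right) = \left(- \frac{59}{3}\right) \left(-148\right) = \frac{8732}{3}$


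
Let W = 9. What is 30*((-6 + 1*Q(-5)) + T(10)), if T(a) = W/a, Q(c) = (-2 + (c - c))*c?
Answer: 147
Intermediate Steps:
Q(c) = -2*c (Q(c) = (-2 + 0)*c = -2*c)
T(a) = 9/a
30*((-6 + 1*Q(-5)) + T(10)) = 30*((-6 + 1*(-2*(-5))) + 9/10) = 30*((-6 + 1*10) + 9*(⅒)) = 30*((-6 + 10) + 9/10) = 30*(4 + 9/10) = 30*(49/10) = 147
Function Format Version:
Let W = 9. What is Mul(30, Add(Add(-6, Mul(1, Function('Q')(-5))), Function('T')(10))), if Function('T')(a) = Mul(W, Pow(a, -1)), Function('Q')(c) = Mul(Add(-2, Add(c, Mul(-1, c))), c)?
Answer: 147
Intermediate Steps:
Function('Q')(c) = Mul(-2, c) (Function('Q')(c) = Mul(Add(-2, 0), c) = Mul(-2, c))
Function('T')(a) = Mul(9, Pow(a, -1))
Mul(30, Add(Add(-6, Mul(1, Function('Q')(-5))), Function('T')(10))) = Mul(30, Add(Add(-6, Mul(1, Mul(-2, -5))), Mul(9, Pow(10, -1)))) = Mul(30, Add(Add(-6, Mul(1, 10)), Mul(9, Rational(1, 10)))) = Mul(30, Add(Add(-6, 10), Rational(9, 10))) = Mul(30, Add(4, Rational(9, 10))) = Mul(30, Rational(49, 10)) = 147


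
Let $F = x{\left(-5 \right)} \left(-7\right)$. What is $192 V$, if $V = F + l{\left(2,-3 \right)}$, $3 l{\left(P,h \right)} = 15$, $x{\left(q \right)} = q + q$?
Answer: $14400$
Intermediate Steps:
$x{\left(q \right)} = 2 q$
$l{\left(P,h \right)} = 5$ ($l{\left(P,h \right)} = \frac{1}{3} \cdot 15 = 5$)
$F = 70$ ($F = 2 \left(-5\right) \left(-7\right) = \left(-10\right) \left(-7\right) = 70$)
$V = 75$ ($V = 70 + 5 = 75$)
$192 V = 192 \cdot 75 = 14400$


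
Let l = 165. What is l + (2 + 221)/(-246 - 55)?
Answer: 49442/301 ≈ 164.26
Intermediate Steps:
l + (2 + 221)/(-246 - 55) = 165 + (2 + 221)/(-246 - 55) = 165 + 223/(-301) = 165 + 223*(-1/301) = 165 - 223/301 = 49442/301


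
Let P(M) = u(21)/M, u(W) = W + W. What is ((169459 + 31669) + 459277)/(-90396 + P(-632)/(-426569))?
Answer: -29673274313540/4061667166121 ≈ -7.3057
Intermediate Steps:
u(W) = 2*W
P(M) = 42/M (P(M) = (2*21)/M = 42/M)
((169459 + 31669) + 459277)/(-90396 + P(-632)/(-426569)) = ((169459 + 31669) + 459277)/(-90396 + (42/(-632))/(-426569)) = (201128 + 459277)/(-90396 + (42*(-1/632))*(-1/426569)) = 660405/(-90396 - 21/316*(-1/426569)) = 660405/(-90396 + 21/134795804) = 660405/(-12185001498363/134795804) = 660405*(-134795804/12185001498363) = -29673274313540/4061667166121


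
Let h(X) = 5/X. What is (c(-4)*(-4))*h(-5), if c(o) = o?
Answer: -16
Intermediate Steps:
(c(-4)*(-4))*h(-5) = (-4*(-4))*(5/(-5)) = 16*(5*(-1/5)) = 16*(-1) = -16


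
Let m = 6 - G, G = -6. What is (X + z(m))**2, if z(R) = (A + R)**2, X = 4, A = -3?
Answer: 7225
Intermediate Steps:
m = 12 (m = 6 - 1*(-6) = 6 + 6 = 12)
z(R) = (-3 + R)**2
(X + z(m))**2 = (4 + (-3 + 12)**2)**2 = (4 + 9**2)**2 = (4 + 81)**2 = 85**2 = 7225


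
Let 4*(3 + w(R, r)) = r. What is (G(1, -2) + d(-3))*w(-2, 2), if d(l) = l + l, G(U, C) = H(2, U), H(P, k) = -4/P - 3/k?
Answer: 55/2 ≈ 27.500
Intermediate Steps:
w(R, r) = -3 + r/4
G(U, C) = -2 - 3/U (G(U, C) = -4/2 - 3/U = -4*½ - 3/U = -2 - 3/U)
d(l) = 2*l
(G(1, -2) + d(-3))*w(-2, 2) = ((-2 - 3/1) + 2*(-3))*(-3 + (¼)*2) = ((-2 - 3*1) - 6)*(-3 + ½) = ((-2 - 3) - 6)*(-5/2) = (-5 - 6)*(-5/2) = -11*(-5/2) = 55/2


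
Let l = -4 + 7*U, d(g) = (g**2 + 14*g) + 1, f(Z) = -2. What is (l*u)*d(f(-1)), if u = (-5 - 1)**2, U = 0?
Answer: 3312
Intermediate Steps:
d(g) = 1 + g**2 + 14*g
u = 36 (u = (-6)**2 = 36)
l = -4 (l = -4 + 7*0 = -4 + 0 = -4)
(l*u)*d(f(-1)) = (-4*36)*(1 + (-2)**2 + 14*(-2)) = -144*(1 + 4 - 28) = -144*(-23) = 3312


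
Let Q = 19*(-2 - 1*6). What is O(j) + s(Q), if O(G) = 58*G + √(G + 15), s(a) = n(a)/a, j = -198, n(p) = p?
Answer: -11483 + I*√183 ≈ -11483.0 + 13.528*I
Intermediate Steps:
Q = -152 (Q = 19*(-2 - 6) = 19*(-8) = -152)
s(a) = 1 (s(a) = a/a = 1)
O(G) = √(15 + G) + 58*G (O(G) = 58*G + √(15 + G) = √(15 + G) + 58*G)
O(j) + s(Q) = (√(15 - 198) + 58*(-198)) + 1 = (√(-183) - 11484) + 1 = (I*√183 - 11484) + 1 = (-11484 + I*√183) + 1 = -11483 + I*√183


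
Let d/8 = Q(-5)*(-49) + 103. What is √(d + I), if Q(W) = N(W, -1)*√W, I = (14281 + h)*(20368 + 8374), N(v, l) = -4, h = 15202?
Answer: √(847401210 + 1568*I*√5) ≈ 29110.0 + 0.06*I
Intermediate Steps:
I = 847400386 (I = (14281 + 15202)*(20368 + 8374) = 29483*28742 = 847400386)
Q(W) = -4*√W
d = 824 + 1568*I*√5 (d = 8*(-4*I*√5*(-49) + 103) = 8*(196*I*√5 + 103) = 8*(103 + 196*I*√5) = 824 + 1568*I*√5 ≈ 824.0 + 3506.2*I)
√(d + I) = √((824 + 1568*I*√5) + 847400386) = √(847401210 + 1568*I*√5)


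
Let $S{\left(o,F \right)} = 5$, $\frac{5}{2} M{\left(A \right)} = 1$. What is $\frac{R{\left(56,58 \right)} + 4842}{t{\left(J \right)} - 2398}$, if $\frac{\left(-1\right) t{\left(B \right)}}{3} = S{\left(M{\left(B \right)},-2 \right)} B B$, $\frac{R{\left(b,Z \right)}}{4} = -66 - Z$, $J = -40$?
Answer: $- \frac{2173}{13199} \approx -0.16463$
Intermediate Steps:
$M{\left(A \right)} = \frac{2}{5}$ ($M{\left(A \right)} = \frac{2}{5} \cdot 1 = \frac{2}{5}$)
$R{\left(b,Z \right)} = -264 - 4 Z$ ($R{\left(b,Z \right)} = 4 \left(-66 - Z\right) = -264 - 4 Z$)
$t{\left(B \right)} = - 15 B^{2}$ ($t{\left(B \right)} = - 3 \cdot 5 B B = - 3 \cdot 5 B^{2} = - 15 B^{2}$)
$\frac{R{\left(56,58 \right)} + 4842}{t{\left(J \right)} - 2398} = \frac{\left(-264 - 232\right) + 4842}{- 15 \left(-40\right)^{2} - 2398} = \frac{\left(-264 - 232\right) + 4842}{\left(-15\right) 1600 - 2398} = \frac{-496 + 4842}{-24000 - 2398} = \frac{4346}{-26398} = 4346 \left(- \frac{1}{26398}\right) = - \frac{2173}{13199}$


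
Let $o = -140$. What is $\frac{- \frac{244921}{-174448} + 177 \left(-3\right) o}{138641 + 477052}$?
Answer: $\frac{12968709241}{107406412464} \approx 0.12074$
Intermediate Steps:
$\frac{- \frac{244921}{-174448} + 177 \left(-3\right) o}{138641 + 477052} = \frac{- \frac{244921}{-174448} + 177 \left(-3\right) \left(-140\right)}{138641 + 477052} = \frac{\left(-244921\right) \left(- \frac{1}{174448}\right) - -74340}{615693} = \left(\frac{244921}{174448} + 74340\right) \frac{1}{615693} = \frac{12968709241}{174448} \cdot \frac{1}{615693} = \frac{12968709241}{107406412464}$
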